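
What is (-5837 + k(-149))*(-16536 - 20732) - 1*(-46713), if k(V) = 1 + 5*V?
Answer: 245307421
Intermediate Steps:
(-5837 + k(-149))*(-16536 - 20732) - 1*(-46713) = (-5837 + (1 + 5*(-149)))*(-16536 - 20732) - 1*(-46713) = (-5837 + (1 - 745))*(-37268) + 46713 = (-5837 - 744)*(-37268) + 46713 = -6581*(-37268) + 46713 = 245260708 + 46713 = 245307421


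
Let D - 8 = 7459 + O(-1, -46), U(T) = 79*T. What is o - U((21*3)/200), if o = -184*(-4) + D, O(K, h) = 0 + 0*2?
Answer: 1635623/200 ≈ 8178.1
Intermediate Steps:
O(K, h) = 0 (O(K, h) = 0 + 0 = 0)
D = 7467 (D = 8 + (7459 + 0) = 8 + 7459 = 7467)
o = 8203 (o = -184*(-4) + 7467 = 736 + 7467 = 8203)
o - U((21*3)/200) = 8203 - 79*(21*3)/200 = 8203 - 79*63*(1/200) = 8203 - 79*63/200 = 8203 - 1*4977/200 = 8203 - 4977/200 = 1635623/200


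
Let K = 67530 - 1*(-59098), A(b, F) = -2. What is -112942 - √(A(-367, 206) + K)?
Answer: -112942 - √126626 ≈ -1.1330e+5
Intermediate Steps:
K = 126628 (K = 67530 + 59098 = 126628)
-112942 - √(A(-367, 206) + K) = -112942 - √(-2 + 126628) = -112942 - √126626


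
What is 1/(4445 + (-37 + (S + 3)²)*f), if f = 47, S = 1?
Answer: 1/3458 ≈ 0.00028918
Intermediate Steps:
1/(4445 + (-37 + (S + 3)²)*f) = 1/(4445 + (-37 + (1 + 3)²)*47) = 1/(4445 + (-37 + 4²)*47) = 1/(4445 + (-37 + 16)*47) = 1/(4445 - 21*47) = 1/(4445 - 987) = 1/3458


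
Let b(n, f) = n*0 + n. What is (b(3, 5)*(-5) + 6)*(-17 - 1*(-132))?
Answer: -1035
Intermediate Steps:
b(n, f) = n (b(n, f) = 0 + n = n)
(b(3, 5)*(-5) + 6)*(-17 - 1*(-132)) = (3*(-5) + 6)*(-17 - 1*(-132)) = (-15 + 6)*(-17 + 132) = -9*115 = -1035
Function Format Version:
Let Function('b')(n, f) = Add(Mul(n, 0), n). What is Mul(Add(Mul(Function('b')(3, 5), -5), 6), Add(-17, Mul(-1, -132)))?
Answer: -1035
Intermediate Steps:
Function('b')(n, f) = n (Function('b')(n, f) = Add(0, n) = n)
Mul(Add(Mul(Function('b')(3, 5), -5), 6), Add(-17, Mul(-1, -132))) = Mul(Add(Mul(3, -5), 6), Add(-17, Mul(-1, -132))) = Mul(Add(-15, 6), Add(-17, 132)) = Mul(-9, 115) = -1035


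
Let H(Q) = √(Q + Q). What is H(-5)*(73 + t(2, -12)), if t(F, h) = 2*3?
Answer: 79*I*√10 ≈ 249.82*I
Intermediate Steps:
t(F, h) = 6
H(Q) = √2*√Q (H(Q) = √(2*Q) = √2*√Q)
H(-5)*(73 + t(2, -12)) = (√2*√(-5))*(73 + 6) = (√2*(I*√5))*79 = (I*√10)*79 = 79*I*√10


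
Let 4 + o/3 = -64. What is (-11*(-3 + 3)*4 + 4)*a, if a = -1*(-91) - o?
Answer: 1180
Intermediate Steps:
o = -204 (o = -12 + 3*(-64) = -12 - 192 = -204)
a = 295 (a = -1*(-91) - 1*(-204) = 91 + 204 = 295)
(-11*(-3 + 3)*4 + 4)*a = (-11*(-3 + 3)*4 + 4)*295 = (-0*4 + 4)*295 = (-11*0 + 4)*295 = (0 + 4)*295 = 4*295 = 1180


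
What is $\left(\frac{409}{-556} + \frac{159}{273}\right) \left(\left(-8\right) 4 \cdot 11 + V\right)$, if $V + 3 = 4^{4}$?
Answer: $\frac{767349}{50596} \approx 15.166$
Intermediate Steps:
$V = 253$ ($V = -3 + 4^{4} = -3 + 256 = 253$)
$\left(\frac{409}{-556} + \frac{159}{273}\right) \left(\left(-8\right) 4 \cdot 11 + V\right) = \left(\frac{409}{-556} + \frac{159}{273}\right) \left(\left(-8\right) 4 \cdot 11 + 253\right) = \left(409 \left(- \frac{1}{556}\right) + 159 \cdot \frac{1}{273}\right) \left(\left(-32\right) 11 + 253\right) = \left(- \frac{409}{556} + \frac{53}{91}\right) \left(-352 + 253\right) = \left(- \frac{7751}{50596}\right) \left(-99\right) = \frac{767349}{50596}$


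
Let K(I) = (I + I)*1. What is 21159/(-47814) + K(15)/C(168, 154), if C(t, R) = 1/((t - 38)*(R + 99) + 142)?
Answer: 15793913427/15938 ≈ 9.9096e+5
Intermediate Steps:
C(t, R) = 1/(142 + (-38 + t)*(99 + R)) (C(t, R) = 1/((-38 + t)*(99 + R) + 142) = 1/(142 + (-38 + t)*(99 + R)))
K(I) = 2*I (K(I) = (2*I)*1 = 2*I)
21159/(-47814) + K(15)/C(168, 154) = 21159/(-47814) + (2*15)/(1/(-3620 - 38*154 + 99*168 + 154*168)) = 21159*(-1/47814) + 30/(1/(-3620 - 5852 + 16632 + 25872)) = -7053/15938 + 30/(1/33032) = -7053/15938 + 30*33032 = -7053/15938 + 990960 = 15793913427/15938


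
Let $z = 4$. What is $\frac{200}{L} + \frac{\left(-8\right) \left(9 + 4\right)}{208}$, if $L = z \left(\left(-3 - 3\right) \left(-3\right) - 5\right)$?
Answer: $\frac{87}{26} \approx 3.3462$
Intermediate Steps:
$L = 52$ ($L = 4 \left(\left(-3 - 3\right) \left(-3\right) - 5\right) = 4 \left(\left(-6\right) \left(-3\right) - 5\right) = 4 \left(18 - 5\right) = 4 \cdot 13 = 52$)
$\frac{200}{L} + \frac{\left(-8\right) \left(9 + 4\right)}{208} = \frac{200}{52} + \frac{\left(-8\right) \left(9 + 4\right)}{208} = 200 \cdot \frac{1}{52} + \left(-8\right) 13 \cdot \frac{1}{208} = \frac{50}{13} - \frac{1}{2} = \frac{87}{26}$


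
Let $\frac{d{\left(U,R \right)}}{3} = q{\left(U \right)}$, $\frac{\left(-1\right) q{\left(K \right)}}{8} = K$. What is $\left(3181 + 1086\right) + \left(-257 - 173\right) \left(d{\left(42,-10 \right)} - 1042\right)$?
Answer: $885767$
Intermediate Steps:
$q{\left(K \right)} = - 8 K$
$d{\left(U,R \right)} = - 24 U$ ($d{\left(U,R \right)} = 3 \left(- 8 U\right) = - 24 U$)
$\left(3181 + 1086\right) + \left(-257 - 173\right) \left(d{\left(42,-10 \right)} - 1042\right) = \left(3181 + 1086\right) + \left(-257 - 173\right) \left(\left(-24\right) 42 - 1042\right) = 4267 - 430 \left(-1008 - 1042\right) = 4267 - -881500 = 4267 + 881500 = 885767$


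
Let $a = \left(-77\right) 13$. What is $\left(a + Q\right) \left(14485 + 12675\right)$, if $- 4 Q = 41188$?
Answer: $-306853680$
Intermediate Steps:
$Q = -10297$ ($Q = \left(- \frac{1}{4}\right) 41188 = -10297$)
$a = -1001$
$\left(a + Q\right) \left(14485 + 12675\right) = \left(-1001 - 10297\right) \left(14485 + 12675\right) = \left(-11298\right) 27160 = -306853680$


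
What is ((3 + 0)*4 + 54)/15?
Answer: 22/5 ≈ 4.4000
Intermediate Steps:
((3 + 0)*4 + 54)/15 = (3*4 + 54)/15 = (12 + 54)/15 = (1/15)*66 = 22/5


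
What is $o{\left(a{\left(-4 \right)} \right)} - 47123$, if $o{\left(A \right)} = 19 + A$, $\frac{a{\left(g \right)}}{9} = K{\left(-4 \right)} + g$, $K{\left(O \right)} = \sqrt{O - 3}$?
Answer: $-47140 + 9 i \sqrt{7} \approx -47140.0 + 23.812 i$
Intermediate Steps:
$K{\left(O \right)} = \sqrt{-3 + O}$
$a{\left(g \right)} = 9 g + 9 i \sqrt{7}$ ($a{\left(g \right)} = 9 \left(\sqrt{-3 - 4} + g\right) = 9 \left(\sqrt{-7} + g\right) = 9 \left(i \sqrt{7} + g\right) = 9 \left(g + i \sqrt{7}\right) = 9 g + 9 i \sqrt{7}$)
$o{\left(a{\left(-4 \right)} \right)} - 47123 = \left(19 + \left(9 \left(-4\right) + 9 i \sqrt{7}\right)\right) - 47123 = \left(19 - \left(36 - 9 i \sqrt{7}\right)\right) - 47123 = \left(-17 + 9 i \sqrt{7}\right) - 47123 = -47140 + 9 i \sqrt{7}$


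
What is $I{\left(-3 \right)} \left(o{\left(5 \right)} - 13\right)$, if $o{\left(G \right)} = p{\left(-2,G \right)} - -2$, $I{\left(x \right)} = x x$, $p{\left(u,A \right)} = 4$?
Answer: $-63$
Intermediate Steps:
$I{\left(x \right)} = x^{2}$
$o{\left(G \right)} = 6$ ($o{\left(G \right)} = 4 - -2 = 4 + 2 = 6$)
$I{\left(-3 \right)} \left(o{\left(5 \right)} - 13\right) = \left(-3\right)^{2} \left(6 - 13\right) = 9 \left(-7\right) = -63$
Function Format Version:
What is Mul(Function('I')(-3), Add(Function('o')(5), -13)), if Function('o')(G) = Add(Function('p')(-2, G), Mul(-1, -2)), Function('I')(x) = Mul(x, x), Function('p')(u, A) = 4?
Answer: -63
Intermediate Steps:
Function('I')(x) = Pow(x, 2)
Function('o')(G) = 6 (Function('o')(G) = Add(4, Mul(-1, -2)) = Add(4, 2) = 6)
Mul(Function('I')(-3), Add(Function('o')(5), -13)) = Mul(Pow(-3, 2), Add(6, -13)) = Mul(9, -7) = -63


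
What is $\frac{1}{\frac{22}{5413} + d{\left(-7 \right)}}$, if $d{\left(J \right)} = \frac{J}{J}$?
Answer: $\frac{5413}{5435} \approx 0.99595$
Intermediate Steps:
$d{\left(J \right)} = 1$
$\frac{1}{\frac{22}{5413} + d{\left(-7 \right)}} = \frac{1}{\frac{22}{5413} + 1} = \frac{1}{\frac{5435}{5413}} = \frac{5413}{5435}$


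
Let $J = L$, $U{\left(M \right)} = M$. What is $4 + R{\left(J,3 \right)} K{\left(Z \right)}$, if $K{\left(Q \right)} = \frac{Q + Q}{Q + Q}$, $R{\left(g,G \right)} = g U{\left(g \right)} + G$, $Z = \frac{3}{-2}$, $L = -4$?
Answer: $23$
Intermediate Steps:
$J = -4$
$Z = - \frac{3}{2}$ ($Z = 3 \left(- \frac{1}{2}\right) = - \frac{3}{2} \approx -1.5$)
$R{\left(g,G \right)} = G + g^{2}$ ($R{\left(g,G \right)} = g g + G = g^{2} + G = G + g^{2}$)
$K{\left(Q \right)} = 1$ ($K{\left(Q \right)} = \frac{2 Q}{2 Q} = 2 Q \frac{1}{2 Q} = 1$)
$4 + R{\left(J,3 \right)} K{\left(Z \right)} = 4 + \left(3 + \left(-4\right)^{2}\right) 1 = 4 + \left(3 + 16\right) 1 = 4 + 19 \cdot 1 = 4 + 19 = 23$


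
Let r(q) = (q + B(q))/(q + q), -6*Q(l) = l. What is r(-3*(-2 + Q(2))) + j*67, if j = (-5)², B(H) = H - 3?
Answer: 23461/14 ≈ 1675.8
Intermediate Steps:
Q(l) = -l/6
B(H) = -3 + H
r(q) = (-3 + 2*q)/(2*q) (r(q) = (q + (-3 + q))/(q + q) = (-3 + 2*q)/((2*q)) = (-3 + 2*q)*(1/(2*q)) = (-3 + 2*q)/(2*q))
j = 25
r(-3*(-2 + Q(2))) + j*67 = (-3/2 - 3*(-2 - ⅙*2))/((-3*(-2 - ⅙*2))) + 25*67 = (-3/2 - 3*(-2 - ⅓))/((-3*(-2 - ⅓))) + 1675 = (-3/2 - 3*(-7/3))/((-3*(-7/3))) + 1675 = (-3/2 + 7)/7 + 1675 = (⅐)*(11/2) + 1675 = 11/14 + 1675 = 23461/14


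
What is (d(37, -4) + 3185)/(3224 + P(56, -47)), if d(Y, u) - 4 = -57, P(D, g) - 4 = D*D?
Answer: 783/1591 ≈ 0.49214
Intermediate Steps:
P(D, g) = 4 + D**2 (P(D, g) = 4 + D*D = 4 + D**2)
d(Y, u) = -53 (d(Y, u) = 4 - 57 = -53)
(d(37, -4) + 3185)/(3224 + P(56, -47)) = (-53 + 3185)/(3224 + (4 + 56**2)) = 3132/(3224 + (4 + 3136)) = 3132/(3224 + 3140) = 3132/6364 = 3132*(1/6364) = 783/1591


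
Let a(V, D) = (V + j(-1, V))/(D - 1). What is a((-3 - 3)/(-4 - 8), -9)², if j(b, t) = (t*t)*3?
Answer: 1/64 ≈ 0.015625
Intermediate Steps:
j(b, t) = 3*t² (j(b, t) = t²*3 = 3*t²)
a(V, D) = (V + 3*V²)/(-1 + D) (a(V, D) = (V + 3*V²)/(D - 1) = (V + 3*V²)/(-1 + D))
a((-3 - 3)/(-4 - 8), -9)² = (((-3 - 3)/(-4 - 8))*(1 + 3*((-3 - 3)/(-4 - 8)))/(-1 - 9))² = (-6/(-12)*(1 + 3*(-6/(-12)))/(-10))² = (-6*(-1/12)*(-⅒)*(1 + 3*(-6*(-1/12))))² = ((½)*(-⅒)*(1 + 3*(½)))² = ((½)*(-⅒)*(1 + 3/2))² = ((½)*(-⅒)*(5/2))² = (-⅛)² = 1/64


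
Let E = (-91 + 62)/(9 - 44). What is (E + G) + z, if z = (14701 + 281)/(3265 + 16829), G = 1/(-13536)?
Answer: 2497491361/1586622240 ≈ 1.5741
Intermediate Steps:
G = -1/13536 ≈ -7.3877e-5
z = 2497/3349 (z = 14982/20094 = 14982*(1/20094) = 2497/3349 ≈ 0.74560)
E = 29/35 (E = -29/(-35) = -1/35*(-29) = 29/35 ≈ 0.82857)
(E + G) + z = (29/35 - 1/13536) + 2497/3349 = 392509/473760 + 2497/3349 = 2497491361/1586622240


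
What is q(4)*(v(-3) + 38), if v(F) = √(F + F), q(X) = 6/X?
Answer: 57 + 3*I*√6/2 ≈ 57.0 + 3.6742*I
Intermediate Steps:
v(F) = √2*√F (v(F) = √(2*F) = √2*√F)
q(4)*(v(-3) + 38) = (6/4)*(√2*√(-3) + 38) = (6*(¼))*(√2*(I*√3) + 38) = 3*(I*√6 + 38)/2 = 3*(38 + I*√6)/2 = 57 + 3*I*√6/2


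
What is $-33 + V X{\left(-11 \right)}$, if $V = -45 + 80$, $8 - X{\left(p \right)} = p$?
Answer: $632$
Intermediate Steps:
$X{\left(p \right)} = 8 - p$
$V = 35$
$-33 + V X{\left(-11 \right)} = -33 + 35 \left(8 - -11\right) = -33 + 35 \left(8 + 11\right) = -33 + 35 \cdot 19 = -33 + 665 = 632$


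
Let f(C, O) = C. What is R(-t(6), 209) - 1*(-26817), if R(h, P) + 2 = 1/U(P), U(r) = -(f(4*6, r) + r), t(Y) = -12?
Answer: 6247894/233 ≈ 26815.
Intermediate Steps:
U(r) = -24 - r (U(r) = -(4*6 + r) = -(24 + r) = -24 - r)
R(h, P) = -2 + 1/(-24 - P)
R(-t(6), 209) - 1*(-26817) = (-49 - 2*209)/(24 + 209) - 1*(-26817) = (-49 - 418)/233 + 26817 = (1/233)*(-467) + 26817 = -467/233 + 26817 = 6247894/233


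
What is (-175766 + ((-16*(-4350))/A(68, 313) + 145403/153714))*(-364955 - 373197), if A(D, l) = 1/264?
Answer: -1032447655955029004/76857 ≈ -1.3433e+13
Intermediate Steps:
A(D, l) = 1/264
(-175766 + ((-16*(-4350))/A(68, 313) + 145403/153714))*(-364955 - 373197) = (-175766 + ((-16*(-4350))/(1/264) + 145403/153714))*(-364955 - 373197) = (-175766 + (69600*264 + 145403*(1/153714)))*(-738152) = (-175766 + (18374400 + 145403/153714))*(-738152) = (-175766 + 2824402667003/153714)*(-738152) = (2797384972079/153714)*(-738152) = -1032447655955029004/76857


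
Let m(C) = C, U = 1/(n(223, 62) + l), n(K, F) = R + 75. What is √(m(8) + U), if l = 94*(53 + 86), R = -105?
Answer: √339877851/6518 ≈ 2.8284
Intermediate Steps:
l = 13066 (l = 94*139 = 13066)
n(K, F) = -30 (n(K, F) = -105 + 75 = -30)
U = 1/13036 (U = 1/(-30 + 13066) = 1/13036 ≈ 7.6711e-5)
√(m(8) + U) = √(8 + 1/13036) = √(104289/13036) = √339877851/6518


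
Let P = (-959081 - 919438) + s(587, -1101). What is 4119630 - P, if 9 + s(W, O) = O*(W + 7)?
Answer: 6652152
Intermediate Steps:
s(W, O) = -9 + O*(7 + W) (s(W, O) = -9 + O*(W + 7) = -9 + O*(7 + W))
P = -2532522 (P = (-959081 - 919438) + (-9 + 7*(-1101) - 1101*587) = -1878519 + (-9 - 7707 - 646287) = -1878519 - 654003 = -2532522)
4119630 - P = 4119630 - 1*(-2532522) = 4119630 + 2532522 = 6652152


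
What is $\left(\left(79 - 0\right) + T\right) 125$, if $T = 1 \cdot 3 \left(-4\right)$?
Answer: $8375$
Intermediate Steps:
$T = -12$ ($T = 3 \left(-4\right) = -12$)
$\left(\left(79 - 0\right) + T\right) 125 = \left(\left(79 - 0\right) - 12\right) 125 = \left(\left(79 + 0\right) - 12\right) 125 = \left(79 - 12\right) 125 = 67 \cdot 125 = 8375$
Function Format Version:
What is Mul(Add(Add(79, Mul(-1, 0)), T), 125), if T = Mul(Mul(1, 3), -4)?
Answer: 8375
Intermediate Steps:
T = -12 (T = Mul(3, -4) = -12)
Mul(Add(Add(79, Mul(-1, 0)), T), 125) = Mul(Add(Add(79, Mul(-1, 0)), -12), 125) = Mul(Add(Add(79, 0), -12), 125) = Mul(Add(79, -12), 125) = Mul(67, 125) = 8375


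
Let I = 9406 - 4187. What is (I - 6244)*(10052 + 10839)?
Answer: -21413275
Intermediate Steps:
I = 5219
(I - 6244)*(10052 + 10839) = (5219 - 6244)*(10052 + 10839) = -1025*20891 = -21413275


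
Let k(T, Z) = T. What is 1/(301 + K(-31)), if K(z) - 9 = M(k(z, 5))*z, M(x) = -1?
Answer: 1/341 ≈ 0.0029326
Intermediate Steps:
K(z) = 9 - z
1/(301 + K(-31)) = 1/(301 + (9 - 1*(-31))) = 1/(301 + (9 + 31)) = 1/(301 + 40) = 1/341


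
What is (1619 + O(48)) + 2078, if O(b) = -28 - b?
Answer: 3621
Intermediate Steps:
(1619 + O(48)) + 2078 = (1619 + (-28 - 1*48)) + 2078 = (1619 + (-28 - 48)) + 2078 = (1619 - 76) + 2078 = 1543 + 2078 = 3621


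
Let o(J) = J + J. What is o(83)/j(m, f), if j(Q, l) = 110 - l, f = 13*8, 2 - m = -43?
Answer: 83/3 ≈ 27.667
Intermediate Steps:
m = 45 (m = 2 - 1*(-43) = 2 + 43 = 45)
o(J) = 2*J
f = 104
o(83)/j(m, f) = (2*83)/(110 - 1*104) = 166/(110 - 104) = 166/6 = 166*(⅙) = 83/3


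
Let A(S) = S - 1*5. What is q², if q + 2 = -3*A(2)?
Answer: 49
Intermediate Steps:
A(S) = -5 + S (A(S) = S - 5 = -5 + S)
q = 7 (q = -2 - 3*(-5 + 2) = -2 - 3*(-3) = -2 + 9 = 7)
q² = 7² = 49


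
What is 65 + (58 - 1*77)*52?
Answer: -923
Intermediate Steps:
65 + (58 - 1*77)*52 = 65 + (58 - 77)*52 = 65 - 19*52 = 65 - 988 = -923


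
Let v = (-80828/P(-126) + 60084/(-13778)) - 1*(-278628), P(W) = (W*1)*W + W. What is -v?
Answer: -15115297806704/54250875 ≈ -2.7862e+5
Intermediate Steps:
P(W) = W + W² (P(W) = W*W + W = W² + W = W + W²)
v = 15115297806704/54250875 (v = (-80828*(-1/(126*(1 - 126))) + 60084/(-13778)) - 1*(-278628) = (-80828/((-126*(-125))) + 60084*(-1/13778)) + 278628 = (-80828/15750 - 30042/6889) + 278628 = (-80828*1/15750 - 30042/6889) + 278628 = (-40414/7875 - 30042/6889) + 278628 = -514992796/54250875 + 278628 = 15115297806704/54250875 ≈ 2.7862e+5)
-v = -1*15115297806704/54250875 = -15115297806704/54250875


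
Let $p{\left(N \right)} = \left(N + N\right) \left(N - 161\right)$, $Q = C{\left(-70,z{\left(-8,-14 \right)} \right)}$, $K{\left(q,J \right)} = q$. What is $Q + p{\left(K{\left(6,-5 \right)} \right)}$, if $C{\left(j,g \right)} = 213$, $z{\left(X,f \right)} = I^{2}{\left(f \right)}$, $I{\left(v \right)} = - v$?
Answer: $-1647$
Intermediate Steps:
$z{\left(X,f \right)} = f^{2}$ ($z{\left(X,f \right)} = \left(- f\right)^{2} = f^{2}$)
$Q = 213$
$p{\left(N \right)} = 2 N \left(-161 + N\right)$
$Q + p{\left(K{\left(6,-5 \right)} \right)} = 213 + 2 \cdot 6 \left(-161 + 6\right) = 213 + 2 \cdot 6 \left(-155\right) = 213 - 1860 = -1647$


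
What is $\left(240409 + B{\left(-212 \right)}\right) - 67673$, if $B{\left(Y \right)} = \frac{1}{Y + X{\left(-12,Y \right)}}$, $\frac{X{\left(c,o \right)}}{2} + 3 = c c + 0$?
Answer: $\frac{12091521}{70} \approx 1.7274 \cdot 10^{5}$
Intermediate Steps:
$X{\left(c,o \right)} = -6 + 2 c^{2}$ ($X{\left(c,o \right)} = -6 + 2 \left(c c + 0\right) = -6 + 2 \left(c^{2} + 0\right) = -6 + 2 c^{2}$)
$B{\left(Y \right)} = \frac{1}{282 + Y}$ ($B{\left(Y \right)} = \frac{1}{Y - \left(6 - 2 \left(-12\right)^{2}\right)} = \frac{1}{Y + \left(-6 + 2 \cdot 144\right)} = \frac{1}{Y + \left(-6 + 288\right)} = \frac{1}{Y + 282} = \frac{1}{282 + Y}$)
$\left(240409 + B{\left(-212 \right)}\right) - 67673 = \left(240409 + \frac{1}{282 - 212}\right) - 67673 = \left(240409 + \frac{1}{70}\right) - 67673 = \frac{16828631}{70} - 67673 = \frac{12091521}{70}$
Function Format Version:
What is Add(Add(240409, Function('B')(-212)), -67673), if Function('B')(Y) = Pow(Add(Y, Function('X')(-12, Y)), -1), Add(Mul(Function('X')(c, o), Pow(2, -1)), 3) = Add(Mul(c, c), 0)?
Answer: Rational(12091521, 70) ≈ 1.7274e+5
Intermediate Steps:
Function('X')(c, o) = Add(-6, Mul(2, Pow(c, 2))) (Function('X')(c, o) = Add(-6, Mul(2, Add(Mul(c, c), 0))) = Add(-6, Mul(2, Add(Pow(c, 2), 0))) = Add(-6, Mul(2, Pow(c, 2))))
Function('B')(Y) = Pow(Add(282, Y), -1) (Function('B')(Y) = Pow(Add(Y, Add(-6, Mul(2, Pow(-12, 2)))), -1) = Pow(Add(Y, Add(-6, Mul(2, 144))), -1) = Pow(Add(Y, Add(-6, 288)), -1) = Pow(Add(Y, 282), -1) = Pow(Add(282, Y), -1))
Add(Add(240409, Function('B')(-212)), -67673) = Add(Add(240409, Pow(Add(282, -212), -1)), -67673) = Add(Add(240409, Pow(70, -1)), -67673) = Add(Add(240409, Rational(1, 70)), -67673) = Add(Rational(16828631, 70), -67673) = Rational(12091521, 70)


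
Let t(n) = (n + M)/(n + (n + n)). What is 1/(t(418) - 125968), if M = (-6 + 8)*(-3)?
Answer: -627/78981730 ≈ -7.9385e-6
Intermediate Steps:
M = -6 (M = 2*(-3) = -6)
t(n) = (-6 + n)/(3*n) (t(n) = (n - 6)/(n + (n + n)) = (-6 + n)/(n + 2*n) = (-6 + n)/((3*n)) = (-6 + n)*(1/(3*n)) = (-6 + n)/(3*n))
1/(t(418) - 125968) = 1/((1/3)*(-6 + 418)/418 - 125968) = 1/((1/3)*(1/418)*412 - 125968) = 1/(206/627 - 125968) = 1/(-78981730/627) = -627/78981730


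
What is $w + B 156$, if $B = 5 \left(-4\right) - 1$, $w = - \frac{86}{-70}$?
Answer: $- \frac{114617}{35} \approx -3274.8$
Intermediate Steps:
$w = \frac{43}{35}$ ($w = \left(-86\right) \left(- \frac{1}{70}\right) = \frac{43}{35} \approx 1.2286$)
$B = -21$ ($B = -20 - 1 = -21$)
$w + B 156 = \frac{43}{35} - 3276 = - \frac{114617}{35}$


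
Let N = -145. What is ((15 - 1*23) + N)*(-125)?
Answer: 19125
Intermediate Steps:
((15 - 1*23) + N)*(-125) = ((15 - 1*23) - 145)*(-125) = ((15 - 23) - 145)*(-125) = (-8 - 145)*(-125) = -153*(-125) = 19125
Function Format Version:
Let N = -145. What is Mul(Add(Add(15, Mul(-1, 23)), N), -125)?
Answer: 19125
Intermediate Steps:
Mul(Add(Add(15, Mul(-1, 23)), N), -125) = Mul(Add(Add(15, Mul(-1, 23)), -145), -125) = Mul(Add(Add(15, -23), -145), -125) = Mul(Add(-8, -145), -125) = Mul(-153, -125) = 19125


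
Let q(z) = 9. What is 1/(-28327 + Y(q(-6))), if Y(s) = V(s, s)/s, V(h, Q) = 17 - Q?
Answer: -9/254935 ≈ -3.5303e-5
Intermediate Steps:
Y(s) = (17 - s)/s
1/(-28327 + Y(q(-6))) = 1/(-28327 + (17 - 1*9)/9) = 1/(-28327 + (17 - 9)/9) = 1/(-28327 + (1/9)*8) = 1/(-28327 + 8/9) = 1/(-254935/9) = -9/254935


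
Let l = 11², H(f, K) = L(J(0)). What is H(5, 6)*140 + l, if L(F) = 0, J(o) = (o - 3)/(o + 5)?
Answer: 121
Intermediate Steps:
J(o) = (-3 + o)/(5 + o)
H(f, K) = 0
l = 121
H(5, 6)*140 + l = 0*140 + 121 = 0 + 121 = 121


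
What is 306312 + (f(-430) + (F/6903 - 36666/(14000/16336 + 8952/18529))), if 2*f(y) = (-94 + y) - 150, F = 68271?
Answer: 16254132467471350/58336946967 ≈ 2.7863e+5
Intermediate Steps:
f(y) = -122 + y/2 (f(y) = ((-94 + y) - 150)/2 = (-244 + y)/2 = -122 + y/2)
306312 + (f(-430) + (F/6903 - 36666/(14000/16336 + 8952/18529))) = 306312 + ((-122 + (½)*(-430)) + (68271/6903 - 36666/(14000/16336 + 8952/18529))) = 306312 + ((-122 - 215) + (68271*(1/6903) - 36666/(14000*(1/16336) + 8952*(1/18529)))) = 306312 + (-337 + (22757/2301 - 36666/(875/1021 + 8952/18529))) = 306312 + (-337 + (22757/2301 - 36666/25352867/18918109)) = 306312 + (-337 + (22757/2301 - 36666*18918109/25352867)) = 306312 + (-337 + (22757/2301 - 693651384594/25352867)) = 306312 + (-337 - 1595514880756475/58336946967) = 306312 - 1615174431884354/58336946967 = 16254132467471350/58336946967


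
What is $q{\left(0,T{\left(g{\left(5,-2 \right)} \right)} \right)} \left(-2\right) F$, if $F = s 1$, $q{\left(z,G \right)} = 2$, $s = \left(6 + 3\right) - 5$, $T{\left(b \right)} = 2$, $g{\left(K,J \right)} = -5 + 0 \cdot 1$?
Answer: $-16$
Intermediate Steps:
$g{\left(K,J \right)} = -5$ ($g{\left(K,J \right)} = -5 + 0 = -5$)
$s = 4$ ($s = 9 - 5 = 4$)
$F = 4$ ($F = 4 \cdot 1 = 4$)
$q{\left(0,T{\left(g{\left(5,-2 \right)} \right)} \right)} \left(-2\right) F = 2 \left(-2\right) 4 = \left(-4\right) 4 = -16$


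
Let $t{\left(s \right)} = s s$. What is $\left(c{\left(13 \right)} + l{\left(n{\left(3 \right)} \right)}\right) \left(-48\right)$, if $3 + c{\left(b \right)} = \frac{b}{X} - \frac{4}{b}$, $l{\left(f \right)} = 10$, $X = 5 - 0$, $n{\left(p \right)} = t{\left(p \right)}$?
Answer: $- \frac{28992}{65} \approx -446.03$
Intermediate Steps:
$t{\left(s \right)} = s^{2}$
$n{\left(p \right)} = p^{2}$
$X = 5$ ($X = 5 + 0 = 5$)
$c{\left(b \right)} = -3 - \frac{4}{b} + \frac{b}{5}$ ($c{\left(b \right)} = -3 + \left(\frac{b}{5} - \frac{4}{b}\right) = -3 + \left(- \frac{4}{b} + \frac{b}{5}\right) = -3 - \frac{4}{b} + \frac{b}{5}$)
$\left(c{\left(13 \right)} + l{\left(n{\left(3 \right)} \right)}\right) \left(-48\right) = \left(\left(-3 - \frac{4}{13} + \frac{1}{5} \cdot 13\right) + 10\right) \left(-48\right) = \left(\left(-3 - \frac{4}{13} + \frac{13}{5}\right) + 10\right) \left(-48\right) = \left(- \frac{46}{65} + 10\right) \left(-48\right) = \frac{604}{65} \left(-48\right) = - \frac{28992}{65}$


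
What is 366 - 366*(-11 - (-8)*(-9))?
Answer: 30744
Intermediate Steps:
366 - 366*(-11 - (-8)*(-9)) = 366 - 366*(-11 - 8*9) = 366 - 366*(-11 - 72) = 366 - 366*(-83) = 366 + 30378 = 30744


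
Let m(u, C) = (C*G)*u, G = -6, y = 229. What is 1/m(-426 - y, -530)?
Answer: -1/2082900 ≈ -4.8010e-7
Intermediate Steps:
m(u, C) = -6*C*u (m(u, C) = (C*(-6))*u = (-6*C)*u = -6*C*u)
1/m(-426 - y, -530) = 1/(-6*(-530)*(-426 - 1*229)) = 1/(-6*(-530)*(-426 - 229)) = 1/(-6*(-530)*(-655)) = 1/(-2082900) = -1/2082900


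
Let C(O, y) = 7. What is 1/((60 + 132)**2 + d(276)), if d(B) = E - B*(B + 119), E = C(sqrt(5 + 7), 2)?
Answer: -1/72149 ≈ -1.3860e-5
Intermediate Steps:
E = 7
d(B) = 7 - B*(119 + B) (d(B) = 7 - B*(B + 119) = 7 - B*(119 + B))
1/((60 + 132)**2 + d(276)) = 1/((60 + 132)**2 + (7 - 1*276**2 - 119*276)) = 1/(192**2 + (7 - 1*76176 - 32844)) = 1/(36864 + (7 - 76176 - 32844)) = 1/(36864 - 109013) = 1/(-72149) = -1/72149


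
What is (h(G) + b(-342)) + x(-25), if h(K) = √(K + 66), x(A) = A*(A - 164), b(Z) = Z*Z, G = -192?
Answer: 121689 + 3*I*√14 ≈ 1.2169e+5 + 11.225*I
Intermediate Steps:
b(Z) = Z²
x(A) = A*(-164 + A)
h(K) = √(66 + K)
(h(G) + b(-342)) + x(-25) = (√(66 - 192) + (-342)²) - 25*(-164 - 25) = (√(-126) + 116964) - 25*(-189) = (3*I*√14 + 116964) + 4725 = (116964 + 3*I*√14) + 4725 = 121689 + 3*I*√14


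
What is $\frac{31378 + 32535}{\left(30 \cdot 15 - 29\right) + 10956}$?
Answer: $\frac{63913}{11377} \approx 5.6177$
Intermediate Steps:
$\frac{31378 + 32535}{\left(30 \cdot 15 - 29\right) + 10956} = \frac{63913}{\left(450 - 29\right) + 10956} = \frac{63913}{421 + 10956} = \frac{63913}{11377}$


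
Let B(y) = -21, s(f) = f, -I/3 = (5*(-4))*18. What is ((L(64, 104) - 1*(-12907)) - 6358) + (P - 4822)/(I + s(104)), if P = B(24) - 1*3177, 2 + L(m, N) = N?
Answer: 1966691/296 ≈ 6644.2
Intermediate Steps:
I = 1080 (I = -3*5*(-4)*18 = -(-60)*18 = -3*(-360) = 1080)
L(m, N) = -2 + N
P = -3198 (P = -21 - 1*3177 = -21 - 3177 = -3198)
((L(64, 104) - 1*(-12907)) - 6358) + (P - 4822)/(I + s(104)) = (((-2 + 104) - 1*(-12907)) - 6358) + (-3198 - 4822)/(1080 + 104) = ((102 + 12907) - 6358) - 8020/1184 = (13009 - 6358) - 8020*1/1184 = 6651 - 2005/296 = 1966691/296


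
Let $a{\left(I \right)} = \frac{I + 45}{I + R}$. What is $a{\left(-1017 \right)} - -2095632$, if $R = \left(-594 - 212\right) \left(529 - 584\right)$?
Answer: $\frac{90768107844}{43313} \approx 2.0956 \cdot 10^{6}$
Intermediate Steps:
$R = 44330$ ($R = \left(-806\right) \left(-55\right) = 44330$)
$a{\left(I \right)} = \frac{45 + I}{44330 + I}$ ($a{\left(I \right)} = \frac{I + 45}{I + 44330} = \frac{45 + I}{44330 + I}$)
$a{\left(-1017 \right)} - -2095632 = \frac{45 - 1017}{44330 - 1017} - -2095632 = \frac{1}{43313} \left(-972\right) + 2095632 = - \frac{972}{43313} + 2095632 = \frac{90768107844}{43313}$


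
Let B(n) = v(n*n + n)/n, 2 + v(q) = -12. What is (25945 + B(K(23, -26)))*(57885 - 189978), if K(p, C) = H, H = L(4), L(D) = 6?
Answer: -3426844668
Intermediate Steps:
H = 6
K(p, C) = 6
v(q) = -14 (v(q) = -2 - 12 = -14)
B(n) = -14/n
(25945 + B(K(23, -26)))*(57885 - 189978) = (25945 - 14/6)*(57885 - 189978) = (25945 - 14*⅙)*(-132093) = (25945 - 7/3)*(-132093) = (77828/3)*(-132093) = -3426844668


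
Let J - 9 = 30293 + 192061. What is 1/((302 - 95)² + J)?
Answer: 1/265212 ≈ 3.7706e-6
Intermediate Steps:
J = 222363 (J = 9 + (30293 + 192061) = 9 + 222354 = 222363)
1/((302 - 95)² + J) = 1/((302 - 95)² + 222363) = 1/(207² + 222363) = 1/(42849 + 222363) = 1/265212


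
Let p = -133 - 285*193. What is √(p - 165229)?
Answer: I*√220367 ≈ 469.43*I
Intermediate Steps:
p = -55138 (p = -133 - 55005 = -55138)
√(p - 165229) = √(-55138 - 165229) = √(-220367) = I*√220367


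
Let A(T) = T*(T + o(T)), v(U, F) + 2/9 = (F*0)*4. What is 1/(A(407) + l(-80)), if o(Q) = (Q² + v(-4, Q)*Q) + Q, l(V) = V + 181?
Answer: 9/609423580 ≈ 1.4768e-8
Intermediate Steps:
v(U, F) = -2/9 (v(U, F) = -2/9 + (F*0)*4 = -2/9 + 0*4 = -2/9 + 0 = -2/9)
l(V) = 181 + V
o(Q) = Q² + 7*Q/9 (o(Q) = (Q² - 2*Q/9) + Q = Q² + 7*Q/9)
A(T) = T*(T + T*(7 + 9*T)/9)
1/(A(407) + l(-80)) = 1/(407²*(16/9 + 407) + (181 - 80)) = 1/(165649*(3679/9) + 101) = 1/(609422671/9 + 101) = 1/(609423580/9) = 9/609423580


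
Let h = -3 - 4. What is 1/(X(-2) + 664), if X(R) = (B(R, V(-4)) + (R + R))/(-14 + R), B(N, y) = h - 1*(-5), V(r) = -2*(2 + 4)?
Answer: 8/5315 ≈ 0.0015052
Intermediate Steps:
V(r) = -12 (V(r) = -2*6 = -12)
h = -7
B(N, y) = -2 (B(N, y) = -7 - 1*(-5) = -7 + 5 = -2)
X(R) = (-2 + 2*R)/(-14 + R) (X(R) = (-2 + (R + R))/(-14 + R) = (-2 + 2*R)/(-14 + R))
1/(X(-2) + 664) = 1/(2*(-1 - 2)/(-14 - 2) + 664) = 1/(2*(-3)/(-16) + 664) = 1/(2*(-1/16)*(-3) + 664) = 1/(3/8 + 664) = 1/(5315/8) = 8/5315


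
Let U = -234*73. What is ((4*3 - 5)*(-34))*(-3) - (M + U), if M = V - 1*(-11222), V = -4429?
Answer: 11003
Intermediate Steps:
U = -17082
M = 6793 (M = -4429 - 1*(-11222) = -4429 + 11222 = 6793)
((4*3 - 5)*(-34))*(-3) - (M + U) = ((4*3 - 5)*(-34))*(-3) - (6793 - 17082) = ((12 - 5)*(-34))*(-3) - 1*(-10289) = (7*(-34))*(-3) + 10289 = -238*(-3) + 10289 = 714 + 10289 = 11003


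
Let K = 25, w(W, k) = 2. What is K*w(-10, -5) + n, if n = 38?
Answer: 88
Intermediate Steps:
K*w(-10, -5) + n = 25*2 + 38 = 50 + 38 = 88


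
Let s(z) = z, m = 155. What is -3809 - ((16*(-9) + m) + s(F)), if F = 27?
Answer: -3847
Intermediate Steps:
-3809 - ((16*(-9) + m) + s(F)) = -3809 - ((16*(-9) + 155) + 27) = -3809 - ((-144 + 155) + 27) = -3809 - (11 + 27) = -3809 - 1*38 = -3809 - 38 = -3847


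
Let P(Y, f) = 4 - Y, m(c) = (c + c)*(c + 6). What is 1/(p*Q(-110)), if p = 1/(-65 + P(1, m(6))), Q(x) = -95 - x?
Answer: -62/15 ≈ -4.1333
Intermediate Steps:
m(c) = 2*c*(6 + c) (m(c) = (2*c)*(6 + c) = 2*c*(6 + c))
p = -1/62 (p = 1/(-65 + (4 - 1*1)) = 1/(-65 + (4 - 1)) = 1/(-65 + 3) = 1/(-62) = -1/62 ≈ -0.016129)
1/(p*Q(-110)) = 1/(-(-95 - 1*(-110))/62) = 1/(-(-95 + 110)/62) = 1/(-1/62*15) = 1/(-15/62) = -62/15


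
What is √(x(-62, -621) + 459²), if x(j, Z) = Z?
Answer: 6*√5835 ≈ 458.32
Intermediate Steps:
√(x(-62, -621) + 459²) = √(-621 + 459²) = √(-621 + 210681) = √210060 = 6*√5835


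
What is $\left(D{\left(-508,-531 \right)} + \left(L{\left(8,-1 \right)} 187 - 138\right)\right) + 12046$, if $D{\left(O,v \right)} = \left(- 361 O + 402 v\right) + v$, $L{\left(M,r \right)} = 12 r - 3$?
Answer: $-21502$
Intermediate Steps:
$L{\left(M,r \right)} = -3 + 12 r$
$D{\left(O,v \right)} = - 361 O + 403 v$
$\left(D{\left(-508,-531 \right)} + \left(L{\left(8,-1 \right)} 187 - 138\right)\right) + 12046 = \left(\left(\left(-361\right) \left(-508\right) + 403 \left(-531\right)\right) + \left(\left(-3 + 12 \left(-1\right)\right) 187 - 138\right)\right) + 12046 = \left(\left(183388 - 213993\right) + \left(\left(-3 - 12\right) 187 - 138\right)\right) + 12046 = \left(-30605 - 2943\right) + 12046 = -33548 + 12046 = -21502$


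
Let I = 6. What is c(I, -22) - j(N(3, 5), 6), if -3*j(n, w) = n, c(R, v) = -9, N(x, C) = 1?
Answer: -26/3 ≈ -8.6667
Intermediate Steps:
j(n, w) = -n/3
c(I, -22) - j(N(3, 5), 6) = -9 - (-1)/3 = -9 - 1*(-1/3) = -9 + 1/3 = -26/3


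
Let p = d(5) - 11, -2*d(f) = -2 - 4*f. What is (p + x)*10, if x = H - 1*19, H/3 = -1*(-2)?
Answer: -130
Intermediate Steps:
d(f) = 1 + 2*f (d(f) = -(-2 - 4*f)/2 = 1 + 2*f)
H = 6 (H = 3*(-1*(-2)) = 3*2 = 6)
x = -13 (x = 6 - 1*19 = 6 - 19 = -13)
p = 0 (p = (1 + 2*5) - 11 = (1 + 10) - 11 = 11 - 11 = 0)
(p + x)*10 = (0 - 13)*10 = -13*10 = -130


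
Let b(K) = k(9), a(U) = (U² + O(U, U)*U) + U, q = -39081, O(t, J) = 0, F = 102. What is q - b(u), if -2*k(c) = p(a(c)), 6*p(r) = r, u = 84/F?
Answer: -78147/2 ≈ -39074.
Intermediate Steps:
u = 14/17 (u = 84/102 = 84*(1/102) = 14/17 ≈ 0.82353)
a(U) = U + U² (a(U) = (U² + 0*U) + U = (U² + 0) + U = U² + U = U + U²)
p(r) = r/6
k(c) = -c*(1 + c)/12
b(K) = -15/2 (b(K) = -1/12*9*(1 + 9) = -1/12*9*10 = -15/2)
q - b(u) = -39081 - 1*(-15/2) = -39081 + 15/2 = -78147/2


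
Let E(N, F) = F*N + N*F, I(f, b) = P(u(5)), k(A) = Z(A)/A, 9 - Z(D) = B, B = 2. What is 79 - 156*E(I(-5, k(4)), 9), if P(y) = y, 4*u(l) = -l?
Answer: 3589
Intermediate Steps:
Z(D) = 7 (Z(D) = 9 - 1*2 = 9 - 2 = 7)
u(l) = -l/4 (u(l) = (-l)/4 = -l/4)
k(A) = 7/A
I(f, b) = -5/4 (I(f, b) = -¼*5 = -5/4)
E(N, F) = 2*F*N (E(N, F) = F*N + F*N = 2*F*N)
79 - 156*E(I(-5, k(4)), 9) = 79 - 312*9*(-5)/4 = 79 - 156*(-45/2) = 79 + 3510 = 3589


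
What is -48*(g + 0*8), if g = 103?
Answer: -4944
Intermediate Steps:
-48*(g + 0*8) = -48*(103 + 0*8) = -48*(103 + 0) = -48*103 = -4944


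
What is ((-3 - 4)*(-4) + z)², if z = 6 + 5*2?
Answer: 1936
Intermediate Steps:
z = 16 (z = 6 + 10 = 16)
((-3 - 4)*(-4) + z)² = ((-3 - 4)*(-4) + 16)² = (-7*(-4) + 16)² = (28 + 16)² = 44² = 1936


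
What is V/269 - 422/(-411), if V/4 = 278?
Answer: 570550/110559 ≈ 5.1606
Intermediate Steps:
V = 1112 (V = 4*278 = 1112)
V/269 - 422/(-411) = 1112/269 - 422/(-411) = 1112*(1/269) - 422*(-1/411) = 1112/269 + 422/411 = 570550/110559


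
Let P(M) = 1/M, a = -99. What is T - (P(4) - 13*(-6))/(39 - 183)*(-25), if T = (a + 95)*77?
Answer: -185233/576 ≈ -321.58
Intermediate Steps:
T = -308 (T = (-99 + 95)*77 = -4*77 = -308)
T - (P(4) - 13*(-6))/(39 - 183)*(-25) = -308 - (1/4 - 13*(-6))/(39 - 183)*(-25) = -308 - (¼ + 78)/(-144)*(-25) = -308 - (313/4)*(-1/144)*(-25) = -308 - (-313)*(-25)/576 = -308 - 1*7825/576 = -308 - 7825/576 = -185233/576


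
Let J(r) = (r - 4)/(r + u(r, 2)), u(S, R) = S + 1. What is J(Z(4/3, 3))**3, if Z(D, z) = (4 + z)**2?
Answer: 125/1331 ≈ 0.093914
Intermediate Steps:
u(S, R) = 1 + S
J(r) = (-4 + r)/(1 + 2*r) (J(r) = (r - 4)/(r + (1 + r)) = (-4 + r)/(1 + 2*r))
J(Z(4/3, 3))**3 = ((-4 + (4 + 3)**2)/(1 + 2*(4 + 3)**2))**3 = ((-4 + 7**2)/(1 + 2*7**2))**3 = ((-4 + 49)/(1 + 2*49))**3 = (45/(1 + 98))**3 = (45/99)**3 = ((1/99)*45)**3 = (5/11)**3 = 125/1331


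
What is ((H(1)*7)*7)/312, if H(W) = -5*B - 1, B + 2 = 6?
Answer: -343/104 ≈ -3.2981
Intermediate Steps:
B = 4 (B = -2 + 6 = 4)
H(W) = -21 (H(W) = -5*4 - 1 = -20 - 1 = -21)
((H(1)*7)*7)/312 = (-21*7*7)/312 = -147*7*(1/312) = -1029*1/312 = -343/104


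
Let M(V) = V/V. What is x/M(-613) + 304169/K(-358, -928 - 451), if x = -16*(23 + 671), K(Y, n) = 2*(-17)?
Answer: -681705/34 ≈ -20050.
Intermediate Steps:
M(V) = 1
K(Y, n) = -34
x = -11104 (x = -16*694 = -11104)
x/M(-613) + 304169/K(-358, -928 - 451) = -11104/1 + 304169/(-34) = -11104*1 + 304169*(-1/34) = -11104 - 304169/34 = -681705/34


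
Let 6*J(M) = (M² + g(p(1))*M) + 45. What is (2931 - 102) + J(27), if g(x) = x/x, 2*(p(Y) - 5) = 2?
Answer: 5925/2 ≈ 2962.5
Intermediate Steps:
p(Y) = 6 (p(Y) = 5 + (½)*2 = 5 + 1 = 6)
g(x) = 1
J(M) = 15/2 + M/6 + M²/6 (J(M) = ((M² + 1*M) + 45)/6 = ((M² + M) + 45)/6 = ((M + M²) + 45)/6 = (45 + M + M²)/6 = 15/2 + M/6 + M²/6)
(2931 - 102) + J(27) = (2931 - 102) + (15/2 + (⅙)*27 + (⅙)*27²) = 2829 + (15/2 + 9/2 + (⅙)*729) = 2829 + (15/2 + 9/2 + 243/2) = 2829 + 267/2 = 5925/2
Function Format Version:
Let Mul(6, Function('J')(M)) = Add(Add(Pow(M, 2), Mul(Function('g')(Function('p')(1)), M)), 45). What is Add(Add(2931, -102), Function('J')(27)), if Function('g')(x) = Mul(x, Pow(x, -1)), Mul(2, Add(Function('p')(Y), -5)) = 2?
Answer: Rational(5925, 2) ≈ 2962.5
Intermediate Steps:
Function('p')(Y) = 6 (Function('p')(Y) = Add(5, Mul(Rational(1, 2), 2)) = Add(5, 1) = 6)
Function('g')(x) = 1
Function('J')(M) = Add(Rational(15, 2), Mul(Rational(1, 6), M), Mul(Rational(1, 6), Pow(M, 2))) (Function('J')(M) = Mul(Rational(1, 6), Add(Add(Pow(M, 2), Mul(1, M)), 45)) = Mul(Rational(1, 6), Add(Add(Pow(M, 2), M), 45)) = Mul(Rational(1, 6), Add(Add(M, Pow(M, 2)), 45)) = Mul(Rational(1, 6), Add(45, M, Pow(M, 2))) = Add(Rational(15, 2), Mul(Rational(1, 6), M), Mul(Rational(1, 6), Pow(M, 2))))
Add(Add(2931, -102), Function('J')(27)) = Add(Add(2931, -102), Add(Rational(15, 2), Mul(Rational(1, 6), 27), Mul(Rational(1, 6), Pow(27, 2)))) = Add(2829, Add(Rational(15, 2), Rational(9, 2), Mul(Rational(1, 6), 729))) = Add(2829, Add(Rational(15, 2), Rational(9, 2), Rational(243, 2))) = Add(2829, Rational(267, 2)) = Rational(5925, 2)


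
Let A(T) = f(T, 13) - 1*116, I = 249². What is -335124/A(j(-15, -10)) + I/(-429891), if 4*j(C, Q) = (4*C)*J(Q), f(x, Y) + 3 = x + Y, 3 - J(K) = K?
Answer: 6859434723/6161771 ≈ 1113.2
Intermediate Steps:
I = 62001
J(K) = 3 - K
f(x, Y) = -3 + Y + x (f(x, Y) = -3 + (x + Y) = -3 + (Y + x) = -3 + Y + x)
j(C, Q) = C*(3 - Q) (j(C, Q) = ((4*C)*(3 - Q))/4 = (4*C*(3 - Q))/4 = C*(3 - Q))
A(T) = -106 + T (A(T) = (-3 + 13 + T) - 1*116 = (10 + T) - 116 = -106 + T)
-335124/A(j(-15, -10)) + I/(-429891) = -335124/(-106 - 15*(3 - 1*(-10))) + 62001/(-429891) = -335124/(-106 - 15*(3 + 10)) + 62001*(-1/429891) = -335124/(-106 - 15*13) - 20667/143297 = -335124/(-106 - 195) - 20667/143297 = -335124/(-301) - 20667/143297 = -335124*(-1/301) - 20667/143297 = 335124/301 - 20667/143297 = 6859434723/6161771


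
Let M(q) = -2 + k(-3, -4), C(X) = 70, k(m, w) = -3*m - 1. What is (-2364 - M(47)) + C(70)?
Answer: -2300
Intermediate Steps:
k(m, w) = -1 - 3*m
M(q) = 6 (M(q) = -2 + (-1 - 3*(-3)) = -2 + (-1 + 9) = -2 + 8 = 6)
(-2364 - M(47)) + C(70) = (-2364 - 1*6) + 70 = (-2364 - 6) + 70 = -2370 + 70 = -2300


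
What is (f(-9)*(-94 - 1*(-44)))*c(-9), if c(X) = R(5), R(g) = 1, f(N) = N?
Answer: 450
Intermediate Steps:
c(X) = 1
(f(-9)*(-94 - 1*(-44)))*c(-9) = -9*(-94 - 1*(-44))*1 = -9*(-94 + 44)*1 = -9*(-50)*1 = 450*1 = 450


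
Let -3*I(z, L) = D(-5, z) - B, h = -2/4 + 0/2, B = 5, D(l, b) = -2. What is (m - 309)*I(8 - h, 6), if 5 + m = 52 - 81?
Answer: -2401/3 ≈ -800.33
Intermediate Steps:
h = -½ (h = -2*¼ + 0*(½) = -½ + 0 = -½ ≈ -0.50000)
m = -34 (m = -5 + (52 - 81) = -5 - 29 = -34)
I(z, L) = 7/3 (I(z, L) = -(-2 - 1*5)/3 = -(-2 - 5)/3 = -⅓*(-7) = 7/3)
(m - 309)*I(8 - h, 6) = (-34 - 309)*(7/3) = -343*7/3 = -2401/3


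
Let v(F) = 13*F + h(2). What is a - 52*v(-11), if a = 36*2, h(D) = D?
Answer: 7404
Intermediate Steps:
a = 72
v(F) = 2 + 13*F (v(F) = 13*F + 2 = 2 + 13*F)
a - 52*v(-11) = 72 - 52*(2 + 13*(-11)) = 72 - 52*(2 - 143) = 72 - 52*(-141) = 72 + 7332 = 7404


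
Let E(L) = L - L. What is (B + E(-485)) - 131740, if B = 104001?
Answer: -27739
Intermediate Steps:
E(L) = 0
(B + E(-485)) - 131740 = (104001 + 0) - 131740 = 104001 - 131740 = -27739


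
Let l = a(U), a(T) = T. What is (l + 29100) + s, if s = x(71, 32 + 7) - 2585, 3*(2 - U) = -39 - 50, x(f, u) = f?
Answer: 79853/3 ≈ 26618.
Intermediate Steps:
U = 95/3 (U = 2 - (-39 - 50)/3 = 2 - 1/3*(-89) = 2 + 89/3 = 95/3 ≈ 31.667)
s = -2514 (s = 71 - 2585 = -2514)
l = 95/3 ≈ 31.667
(l + 29100) + s = (95/3 + 29100) - 2514 = 87395/3 - 2514 = 79853/3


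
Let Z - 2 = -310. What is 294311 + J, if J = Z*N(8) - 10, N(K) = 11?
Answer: 290913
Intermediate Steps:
Z = -308 (Z = 2 - 310 = -308)
J = -3398 (J = -308*11 - 10 = -3388 - 10 = -3398)
294311 + J = 294311 - 3398 = 290913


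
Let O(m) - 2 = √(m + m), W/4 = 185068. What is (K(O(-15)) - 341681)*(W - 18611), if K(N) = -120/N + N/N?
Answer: 28866440*(-8542*√30 + 17087*I)/(√30 - 2*I) ≈ -2.4658e+11 + 1.3951e+7*I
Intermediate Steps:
W = 740272 (W = 4*185068 = 740272)
O(m) = 2 + √2*√m (O(m) = 2 + √(m + m) = 2 + √(2*m) = 2 + √2*√m)
K(N) = 1 - 120/N (K(N) = -120/N + 1 = 1 - 120/N)
(K(O(-15)) - 341681)*(W - 18611) = ((-120 + (2 + √2*√(-15)))/(2 + √2*√(-15)) - 341681)*(740272 - 18611) = ((-120 + (2 + √2*(I*√15)))/(2 + √2*(I*√15)) - 341681)*721661 = ((-120 + (2 + I*√30))/(2 + I*√30) - 341681)*721661 = ((-118 + I*√30)/(2 + I*√30) - 341681)*721661 = (-341681 + (-118 + I*√30)/(2 + I*√30))*721661 = -246577852141 + 721661*(-118 + I*√30)/(2 + I*√30)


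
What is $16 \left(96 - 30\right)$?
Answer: $1056$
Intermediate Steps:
$16 \left(96 - 30\right) = 16 \cdot 66 = 1056$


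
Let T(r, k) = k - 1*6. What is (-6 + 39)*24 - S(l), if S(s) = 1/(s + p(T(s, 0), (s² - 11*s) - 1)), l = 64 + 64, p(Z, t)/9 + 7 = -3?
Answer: 30095/38 ≈ 791.97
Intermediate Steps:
T(r, k) = -6 + k (T(r, k) = k - 6 = -6 + k)
p(Z, t) = -90 (p(Z, t) = -63 + 9*(-3) = -63 - 27 = -90)
l = 128
S(s) = 1/(-90 + s) (S(s) = 1/(s - 90) = 1/(-90 + s))
(-6 + 39)*24 - S(l) = (-6 + 39)*24 - 1/(-90 + 128) = 33*24 - 1/38 = 792 - 1*1/38 = 792 - 1/38 = 30095/38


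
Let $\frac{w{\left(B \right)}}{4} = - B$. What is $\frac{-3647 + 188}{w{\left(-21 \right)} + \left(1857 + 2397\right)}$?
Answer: $- \frac{1153}{1446} \approx -0.79737$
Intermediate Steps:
$w{\left(B \right)} = - 4 B$ ($w{\left(B \right)} = 4 \left(- B\right) = - 4 B$)
$\frac{-3647 + 188}{w{\left(-21 \right)} + \left(1857 + 2397\right)} = \frac{-3647 + 188}{\left(-4\right) \left(-21\right) + \left(1857 + 2397\right)} = - \frac{3459}{84 + 4254} = - \frac{3459}{4338} = \left(-3459\right) \frac{1}{4338} = - \frac{1153}{1446}$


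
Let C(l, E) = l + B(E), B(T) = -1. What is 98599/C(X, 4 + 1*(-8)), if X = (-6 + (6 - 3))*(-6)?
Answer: 98599/17 ≈ 5799.9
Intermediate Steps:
X = 18 (X = (-6 + 3)*(-6) = -3*(-6) = 18)
C(l, E) = -1 + l (C(l, E) = l - 1 = -1 + l)
98599/C(X, 4 + 1*(-8)) = 98599/(-1 + 18) = 98599/17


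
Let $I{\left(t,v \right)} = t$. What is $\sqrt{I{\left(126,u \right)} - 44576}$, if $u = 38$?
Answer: $5 i \sqrt{1778} \approx 210.83 i$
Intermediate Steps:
$\sqrt{I{\left(126,u \right)} - 44576} = \sqrt{126 - 44576} = \sqrt{-44450} = 5 i \sqrt{1778}$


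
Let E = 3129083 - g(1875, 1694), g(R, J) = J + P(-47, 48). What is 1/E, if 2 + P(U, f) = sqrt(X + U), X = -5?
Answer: 3127391/9780574466933 + 2*I*sqrt(13)/9780574466933 ≈ 3.1976e-7 + 7.3729e-13*I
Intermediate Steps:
P(U, f) = -2 + sqrt(-5 + U)
g(R, J) = -2 + J + 2*I*sqrt(13) (g(R, J) = J + (-2 + sqrt(-5 - 47)) = J + (-2 + sqrt(-52)) = J + (-2 + 2*I*sqrt(13)) = -2 + J + 2*I*sqrt(13))
E = 3127391 - 2*I*sqrt(13) (E = 3129083 - (-2 + 1694 + 2*I*sqrt(13)) = 3129083 - (1692 + 2*I*sqrt(13)) = 3129083 + (-1692 - 2*I*sqrt(13)) = 3127391 - 2*I*sqrt(13) ≈ 3.1274e+6 - 7.2111*I)
1/E = 1/(3127391 - 2*I*sqrt(13))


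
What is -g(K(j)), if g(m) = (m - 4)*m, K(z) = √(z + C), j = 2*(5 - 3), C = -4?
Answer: 0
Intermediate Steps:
j = 4 (j = 2*2 = 4)
K(z) = √(-4 + z) (K(z) = √(z - 4) = √(-4 + z))
g(m) = m*(-4 + m) (g(m) = (-4 + m)*m = m*(-4 + m))
-g(K(j)) = -√(-4 + 4)*(-4 + √(-4 + 4)) = -√0*(-4 + √0) = -0*(-4 + 0) = -0*(-4) = -1*0 = 0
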